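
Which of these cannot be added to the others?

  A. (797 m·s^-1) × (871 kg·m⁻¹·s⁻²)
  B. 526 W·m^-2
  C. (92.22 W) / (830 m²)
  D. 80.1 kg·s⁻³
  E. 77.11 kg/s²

Reduce each to base SI dimensions:
  A. [m·s⁻¹] · [kg·m⁻¹·s⁻²] = kg·s⁻³
  B. W·m⁻² = J·s⁻¹·m⁻² = kg·s⁻³
  C. [kg·m²·s⁻³] / [m²] = kg·s⁻³
  D. kg·s⁻³
  E. kg·s⁻²
All reduce to kg·s⁻³ except E., which is kg·s⁻².

E.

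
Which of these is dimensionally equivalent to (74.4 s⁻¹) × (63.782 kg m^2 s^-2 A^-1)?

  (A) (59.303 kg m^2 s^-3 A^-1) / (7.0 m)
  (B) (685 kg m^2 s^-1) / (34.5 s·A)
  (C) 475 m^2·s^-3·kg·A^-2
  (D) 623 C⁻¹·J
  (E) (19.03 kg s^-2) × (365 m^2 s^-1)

Reference: [s⁻¹] · [kg·m²·s⁻²·A⁻¹] = kg·m²·s⁻³·A⁻¹.
Each option:
  (A) [kg·m²·s⁻³·A⁻¹] / [m] = kg·m·s⁻³·A⁻¹
  (B) [kg·m²·s⁻¹] / [s·A] = kg·m²·s⁻²·A⁻¹
  (C) kg·m²·s⁻³·A⁻²
  (D) J·C⁻¹ = N·m·(s·A)⁻¹ = kg·m²·s⁻³·A⁻¹  ← same
  (E) [kg·s⁻²] · [m²·s⁻¹] = kg·m²·s⁻³
Only (D) matches kg·m²·s⁻³·A⁻¹.

(D)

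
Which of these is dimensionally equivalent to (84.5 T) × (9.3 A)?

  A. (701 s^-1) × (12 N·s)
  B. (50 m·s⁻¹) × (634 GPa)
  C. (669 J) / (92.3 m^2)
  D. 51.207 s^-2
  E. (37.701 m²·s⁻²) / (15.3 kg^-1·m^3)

Reference: [kg·s⁻²·A⁻¹] · [A] = kg·s⁻².
Each option:
  A. [s⁻¹] · [kg·m·s⁻¹] = kg·m·s⁻²
  B. [m·s⁻¹] · [kg·m⁻¹·s⁻²] = kg·s⁻³
  C. [kg·m²·s⁻²] / [m²] = kg·s⁻²  ← same
  D. s⁻²
  E. [m²·s⁻²] / [kg⁻¹·m³] = kg·m⁻¹·s⁻²
Only C. matches kg·s⁻².

C.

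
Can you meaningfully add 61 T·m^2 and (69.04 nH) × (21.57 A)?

Yes

In SI base units:
  61 T·m^2:  T·m² = Wb·m⁻²·m² = kg·m²·s⁻²·A⁻¹
  (69.04 nH) × (21.57 A):  [kg·m²·s⁻²·A⁻²] · [A] = kg·m²·s⁻²·A⁻¹
Both are kg·m²·s⁻²·A⁻¹, so they have the same dimensions and can be added.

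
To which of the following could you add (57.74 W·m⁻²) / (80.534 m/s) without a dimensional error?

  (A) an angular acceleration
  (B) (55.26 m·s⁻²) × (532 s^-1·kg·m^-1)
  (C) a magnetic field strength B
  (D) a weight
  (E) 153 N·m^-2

Reference: [kg·s⁻³] / [m·s⁻¹] = kg·m⁻¹·s⁻².
Each option:
  (A) [angular acceleration] = s⁻²
  (B) [m·s⁻²] · [kg·m⁻¹·s⁻¹] = kg·s⁻³
  (C) [magnetic field strength B] = kg·s⁻²·A⁻¹
  (D) [weight] = kg·m·s⁻²
  (E) N·m⁻² = kg·m·s⁻²·m⁻² = kg·m⁻¹·s⁻²  ← same
Only (E) matches kg·m⁻¹·s⁻².

(E)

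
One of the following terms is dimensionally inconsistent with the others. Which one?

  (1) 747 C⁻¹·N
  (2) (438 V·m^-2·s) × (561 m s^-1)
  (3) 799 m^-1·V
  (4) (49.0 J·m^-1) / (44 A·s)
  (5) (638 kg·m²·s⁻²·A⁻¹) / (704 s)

Dimensions:
  (1) N·C⁻¹ = kg·m·s⁻²·(s·A)⁻¹ = kg·m·s⁻³·A⁻¹
  (2) [kg·s⁻²·A⁻¹] · [m·s⁻¹] = kg·m·s⁻³·A⁻¹
  (3) V·m⁻¹ = J·C⁻¹·m⁻¹ = kg·m·s⁻³·A⁻¹
  (4) [kg·m·s⁻²] / [s·A] = kg·m·s⁻³·A⁻¹
  (5) [kg·m²·s⁻²·A⁻¹] / [s] = kg·m²·s⁻³·A⁻¹
All reduce to kg·m·s⁻³·A⁻¹ except (5), which is kg·m²·s⁻³·A⁻¹.

(5)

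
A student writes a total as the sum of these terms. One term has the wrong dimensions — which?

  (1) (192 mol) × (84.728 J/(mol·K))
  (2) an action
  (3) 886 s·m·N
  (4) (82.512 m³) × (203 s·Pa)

(1)

Reduce each to base SI dimensions:
  (1) [mol] · [kg·m²·s⁻²·K⁻¹·mol⁻¹] = kg·m²·s⁻²·K⁻¹
  (2) [action] = kg·m²·s⁻¹
  (3) N·m·s = kg·m·s⁻²·m·s = kg·m²·s⁻¹
  (4) [m³] · [kg·m⁻¹·s⁻¹] = kg·m²·s⁻¹
All reduce to kg·m²·s⁻¹ except (1), which is kg·m²·s⁻²·K⁻¹.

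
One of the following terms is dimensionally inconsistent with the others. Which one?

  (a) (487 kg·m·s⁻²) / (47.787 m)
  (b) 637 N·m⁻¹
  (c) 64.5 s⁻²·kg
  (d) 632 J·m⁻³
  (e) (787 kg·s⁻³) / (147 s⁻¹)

Expand each in SI base units:
  (a) [kg·m·s⁻²] / [m] = kg·s⁻²
  (b) N·m⁻¹ = kg·m·s⁻²·m⁻¹ = kg·s⁻²
  (c) kg·s⁻²
  (d) J·m⁻³ = N·m·m⁻³ = kg·m⁻¹·s⁻²
  (e) [kg·s⁻³] / [s⁻¹] = kg·s⁻²
All reduce to kg·s⁻² except (d), which is kg·m⁻¹·s⁻².

(d)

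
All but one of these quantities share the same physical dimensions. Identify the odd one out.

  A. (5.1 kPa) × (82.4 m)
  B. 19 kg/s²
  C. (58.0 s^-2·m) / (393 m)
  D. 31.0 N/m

C.

Work out the base dimensions of each:
  A. [kg·m⁻¹·s⁻²] · [m] = kg·s⁻²
  B. kg·s⁻²
  C. [m·s⁻²] / [m] = s⁻²
  D. N·m⁻¹ = kg·m·s⁻²·m⁻¹ = kg·s⁻²
All reduce to kg·s⁻² except C., which is s⁻².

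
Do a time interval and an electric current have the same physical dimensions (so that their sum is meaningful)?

No

In SI base units:
  a time interval:  [time interval] = s
  an electric current:  [electric current] = A
s ≠ A, so they cannot be added.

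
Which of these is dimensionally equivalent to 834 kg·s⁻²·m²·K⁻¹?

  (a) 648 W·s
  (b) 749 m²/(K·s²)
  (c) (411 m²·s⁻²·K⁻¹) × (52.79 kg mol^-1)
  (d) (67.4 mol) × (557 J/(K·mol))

(d)

Reference: kg·m²·s⁻²·K⁻¹.
Each option:
  (a) W·s = J·s⁻¹·s = kg·m²·s⁻²
  (b) m²·s⁻²·K⁻¹
  (c) [m²·s⁻²·K⁻¹] · [kg·mol⁻¹] = kg·m²·s⁻²·K⁻¹·mol⁻¹
  (d) [mol] · [kg·m²·s⁻²·K⁻¹·mol⁻¹] = kg·m²·s⁻²·K⁻¹  ← same
Only (d) matches kg·m²·s⁻²·K⁻¹.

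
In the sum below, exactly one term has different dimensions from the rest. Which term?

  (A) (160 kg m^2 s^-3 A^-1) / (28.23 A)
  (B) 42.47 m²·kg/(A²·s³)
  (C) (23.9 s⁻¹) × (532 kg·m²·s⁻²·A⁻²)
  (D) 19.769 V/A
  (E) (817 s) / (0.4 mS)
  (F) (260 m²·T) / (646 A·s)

Work out the base dimensions of each:
  (A) [kg·m²·s⁻³·A⁻¹] / [A] = kg·m²·s⁻³·A⁻²
  (B) kg·m²·s⁻³·A⁻²
  (C) [s⁻¹] · [kg·m²·s⁻²·A⁻²] = kg·m²·s⁻³·A⁻²
  (D) V·A⁻¹ = J·C⁻¹·A⁻¹ = kg·m²·s⁻³·A⁻²
  (E) [s] / [kg⁻¹·m⁻²·s³·A²] = kg·m²·s⁻²·A⁻²
  (F) [kg·m²·s⁻²·A⁻¹] / [s·A] = kg·m²·s⁻³·A⁻²
All reduce to kg·m²·s⁻³·A⁻² except (E), which is kg·m²·s⁻²·A⁻².

(E)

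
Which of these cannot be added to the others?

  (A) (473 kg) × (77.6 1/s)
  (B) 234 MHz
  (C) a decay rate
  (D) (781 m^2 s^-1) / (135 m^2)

Expand each in SI base units:
  (A) [kg] · [s⁻¹] = kg·s⁻¹
  (B) Hz = s⁻¹
  (C) [decay rate] = s⁻¹
  (D) [m²·s⁻¹] / [m²] = s⁻¹
All reduce to s⁻¹ except (A), which is kg·s⁻¹.

(A)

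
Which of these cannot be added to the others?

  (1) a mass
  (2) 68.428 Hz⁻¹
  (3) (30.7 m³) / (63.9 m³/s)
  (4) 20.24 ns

(1)

Expand each in SI base units:
  (1) [mass] = kg
  (2) Hz⁻¹ = (s⁻¹)⁻¹ = s
  (3) [m³] / [m³·s⁻¹] = s
  (4) s
All reduce to s except (1), which is kg.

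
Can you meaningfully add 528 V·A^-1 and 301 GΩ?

Yes

Expand each in SI base units:
  528 V·A^-1:  V·A⁻¹ = J·C⁻¹·A⁻¹ = kg·m²·s⁻³·A⁻²
  301 GΩ:  Ω = V·A⁻¹ = kg·m²·s⁻³·A⁻²
Both are kg·m²·s⁻³·A⁻², so they have the same dimensions and can be added.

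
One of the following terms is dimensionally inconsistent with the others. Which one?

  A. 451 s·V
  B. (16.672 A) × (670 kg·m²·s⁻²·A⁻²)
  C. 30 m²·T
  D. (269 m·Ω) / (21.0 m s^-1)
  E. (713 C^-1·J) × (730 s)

Reduce each to base SI dimensions:
  A. V·s = J·C⁻¹·s = kg·m²·s⁻²·A⁻¹
  B. [A] · [kg·m²·s⁻²·A⁻²] = kg·m²·s⁻²·A⁻¹
  C. T·m² = Wb·m⁻²·m² = kg·m²·s⁻²·A⁻¹
  D. [kg·m³·s⁻³·A⁻²] / [m·s⁻¹] = kg·m²·s⁻²·A⁻²
  E. [kg·m²·s⁻³·A⁻¹] · [s] = kg·m²·s⁻²·A⁻¹
All reduce to kg·m²·s⁻²·A⁻¹ except D., which is kg·m²·s⁻²·A⁻².

D.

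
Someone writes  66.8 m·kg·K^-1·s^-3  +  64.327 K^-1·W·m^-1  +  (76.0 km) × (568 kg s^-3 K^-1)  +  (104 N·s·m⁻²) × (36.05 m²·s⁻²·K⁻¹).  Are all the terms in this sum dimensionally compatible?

Yes

Dimensions:
  66.8 m·kg·K^-1·s^-3:  kg·m·s⁻³·K⁻¹
  64.327 K^-1·W·m^-1:  W·m⁻¹·K⁻¹ = J·s⁻¹·m⁻¹·K⁻¹ = kg·m·s⁻³·K⁻¹
  (76.0 km) × (568 kg s^-3 K^-1):  [m] · [kg·s⁻³·K⁻¹] = kg·m·s⁻³·K⁻¹
  (104 N·s·m⁻²) × (36.05 m²·s⁻²·K⁻¹):  [kg·m⁻¹·s⁻¹] · [m²·s⁻²·K⁻¹] = kg·m·s⁻³·K⁻¹
Every term reduces to kg·m·s⁻³·K⁻¹.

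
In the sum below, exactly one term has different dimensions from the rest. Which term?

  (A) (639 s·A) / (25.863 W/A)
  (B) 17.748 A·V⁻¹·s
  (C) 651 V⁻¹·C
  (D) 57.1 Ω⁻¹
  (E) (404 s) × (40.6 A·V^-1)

(D)

Expand each in SI base units:
  (A) [s·A] / [kg·m²·s⁻³·A⁻¹] = kg⁻¹·m⁻²·s⁴·A²
  (B) A·s·V⁻¹ = A·s·(J·C⁻¹)⁻¹ = kg⁻¹·m⁻²·s⁴·A²
  (C) C·V⁻¹ = s·A·(J·C⁻¹)⁻¹ = kg⁻¹·m⁻²·s⁴·A²
  (D) Ω⁻¹ = (V·A⁻¹)⁻¹ = kg⁻¹·m⁻²·s³·A²
  (E) [s] · [kg⁻¹·m⁻²·s³·A²] = kg⁻¹·m⁻²·s⁴·A²
All reduce to kg⁻¹·m⁻²·s⁴·A² except (D), which is kg⁻¹·m⁻²·s³·A².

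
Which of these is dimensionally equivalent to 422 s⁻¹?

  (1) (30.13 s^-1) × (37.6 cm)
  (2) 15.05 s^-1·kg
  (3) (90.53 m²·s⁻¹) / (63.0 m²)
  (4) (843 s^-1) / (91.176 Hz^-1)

(3)

Reference: s⁻¹.
Each option:
  (1) [s⁻¹] · [m] = m·s⁻¹
  (2) kg·s⁻¹
  (3) [m²·s⁻¹] / [m²] = s⁻¹  ← same
  (4) [s⁻¹] / [s] = s⁻²
Only (3) matches s⁻¹.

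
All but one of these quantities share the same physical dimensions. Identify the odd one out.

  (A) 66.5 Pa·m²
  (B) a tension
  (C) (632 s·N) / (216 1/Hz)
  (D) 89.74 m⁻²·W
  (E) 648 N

Work out the base dimensions of each:
  (A) Pa·m² = N·m⁻²·m² = kg·m·s⁻²
  (B) [tension] = kg·m·s⁻²
  (C) [kg·m·s⁻¹] / [s] = kg·m·s⁻²
  (D) W·m⁻² = J·s⁻¹·m⁻² = kg·s⁻³
  (E) N = kg·m·s⁻²
All reduce to kg·m·s⁻² except (D), which is kg·s⁻³.

(D)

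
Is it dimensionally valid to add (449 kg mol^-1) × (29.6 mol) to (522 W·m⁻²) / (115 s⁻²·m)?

In SI base units:
  (449 kg mol^-1) × (29.6 mol):  [kg·mol⁻¹] · [mol] = kg
  (522 W·m⁻²) / (115 s⁻²·m):  [kg·s⁻³] / [m·s⁻²] = kg·m⁻¹·s⁻¹
kg ≠ kg·m⁻¹·s⁻¹, so they cannot be added.

No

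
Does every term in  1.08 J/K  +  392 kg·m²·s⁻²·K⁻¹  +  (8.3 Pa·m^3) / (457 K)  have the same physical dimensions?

Dimensions:
  1.08 J/K:  J·K⁻¹ = N·m·K⁻¹ = kg·m²·s⁻²·K⁻¹
  392 kg·m²·s⁻²·K⁻¹:  kg·m²·s⁻²·K⁻¹
  (8.3 Pa·m^3) / (457 K):  [kg·m²·s⁻²] / [K] = kg·m²·s⁻²·K⁻¹
Every term reduces to kg·m²·s⁻²·K⁻¹.

Yes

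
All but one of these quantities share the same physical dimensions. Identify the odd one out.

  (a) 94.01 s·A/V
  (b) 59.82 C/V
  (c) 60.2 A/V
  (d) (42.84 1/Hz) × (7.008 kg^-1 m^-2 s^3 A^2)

(c)

Reduce each to base SI dimensions:
  (a) A·s·V⁻¹ = A·s·(J·C⁻¹)⁻¹ = kg⁻¹·m⁻²·s⁴·A²
  (b) C·V⁻¹ = s·A·(J·C⁻¹)⁻¹ = kg⁻¹·m⁻²·s⁴·A²
  (c) A·V⁻¹ = A·(J·C⁻¹)⁻¹ = kg⁻¹·m⁻²·s³·A²
  (d) [s] · [kg⁻¹·m⁻²·s³·A²] = kg⁻¹·m⁻²·s⁴·A²
All reduce to kg⁻¹·m⁻²·s⁴·A² except (c), which is kg⁻¹·m⁻²·s³·A².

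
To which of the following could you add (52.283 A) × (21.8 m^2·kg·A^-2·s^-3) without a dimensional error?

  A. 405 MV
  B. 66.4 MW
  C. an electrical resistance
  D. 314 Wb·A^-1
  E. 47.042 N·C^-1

A.

Reference: [A] · [kg·m²·s⁻³·A⁻²] = kg·m²·s⁻³·A⁻¹.
Each option:
  A. V = J·C⁻¹ = kg·m²·s⁻³·A⁻¹  ← same
  B. W = J·s⁻¹ = kg·m²·s⁻³
  C. [electrical resistance] = kg·m²·s⁻³·A⁻²
  D. Wb·A⁻¹ = V·s·A⁻¹ = kg·m²·s⁻²·A⁻²
  E. N·C⁻¹ = kg·m·s⁻²·(s·A)⁻¹ = kg·m·s⁻³·A⁻¹
Only A. matches kg·m²·s⁻³·A⁻¹.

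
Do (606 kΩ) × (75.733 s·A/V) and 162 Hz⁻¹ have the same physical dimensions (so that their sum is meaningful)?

Reduce each to base SI dimensions:
  (606 kΩ) × (75.733 s·A/V):  [kg·m²·s⁻³·A⁻²] · [kg⁻¹·m⁻²·s⁴·A²] = s
  162 Hz⁻¹:  Hz⁻¹ = (s⁻¹)⁻¹ = s
Both are s, so they have the same dimensions and can be added.

Yes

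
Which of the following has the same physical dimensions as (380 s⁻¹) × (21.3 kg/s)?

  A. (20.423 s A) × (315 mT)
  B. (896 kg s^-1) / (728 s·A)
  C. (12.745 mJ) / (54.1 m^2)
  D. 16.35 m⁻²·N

Reference: [s⁻¹] · [kg·s⁻¹] = kg·s⁻².
Each option:
  A. [s·A] · [kg·s⁻²·A⁻¹] = kg·s⁻¹
  B. [kg·s⁻¹] / [s·A] = kg·s⁻²·A⁻¹
  C. [kg·m²·s⁻²] / [m²] = kg·s⁻²  ← same
  D. N·m⁻² = kg·m·s⁻²·m⁻² = kg·m⁻¹·s⁻²
Only C. matches kg·s⁻².

C.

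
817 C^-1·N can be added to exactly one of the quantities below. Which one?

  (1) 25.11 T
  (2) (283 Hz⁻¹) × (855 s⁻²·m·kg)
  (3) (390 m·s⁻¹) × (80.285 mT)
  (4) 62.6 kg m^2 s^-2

Reference: N·C⁻¹ = kg·m·s⁻²·(s·A)⁻¹ = kg·m·s⁻³·A⁻¹.
Each option:
  (1) T = Wb·m⁻² = kg·s⁻²·A⁻¹
  (2) [s] · [kg·m·s⁻²] = kg·m·s⁻¹
  (3) [m·s⁻¹] · [kg·s⁻²·A⁻¹] = kg·m·s⁻³·A⁻¹  ← same
  (4) kg·m²·s⁻²
Only (3) matches kg·m·s⁻³·A⁻¹.

(3)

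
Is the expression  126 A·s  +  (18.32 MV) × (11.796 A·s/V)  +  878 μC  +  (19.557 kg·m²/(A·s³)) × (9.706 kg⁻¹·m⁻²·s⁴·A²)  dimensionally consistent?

Work out the base dimensions of each:
  126 A·s:  A·s = s·A
  (18.32 MV) × (11.796 A·s/V):  [kg·m²·s⁻³·A⁻¹] · [kg⁻¹·m⁻²·s⁴·A²] = s·A
  878 μC:  C = s·A
  (19.557 kg·m²/(A·s³)) × (9.706 kg⁻¹·m⁻²·s⁴·A²):  [kg·m²·s⁻³·A⁻¹] · [kg⁻¹·m⁻²·s⁴·A²] = s·A
Every term reduces to s·A.

Yes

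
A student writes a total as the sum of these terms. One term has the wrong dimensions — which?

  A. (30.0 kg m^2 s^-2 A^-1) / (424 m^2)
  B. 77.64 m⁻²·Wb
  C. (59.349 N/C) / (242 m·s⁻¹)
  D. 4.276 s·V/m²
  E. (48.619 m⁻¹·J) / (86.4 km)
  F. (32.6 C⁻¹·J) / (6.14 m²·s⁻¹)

Dimensions:
  A. [kg·m²·s⁻²·A⁻¹] / [m²] = kg·s⁻²·A⁻¹
  B. Wb·m⁻² = V·s·m⁻² = kg·s⁻²·A⁻¹
  C. [kg·m·s⁻³·A⁻¹] / [m·s⁻¹] = kg·s⁻²·A⁻¹
  D. V·s·m⁻² = J·C⁻¹·s·m⁻² = kg·s⁻²·A⁻¹
  E. [kg·m·s⁻²] / [m] = kg·s⁻²
  F. [kg·m²·s⁻³·A⁻¹] / [m²·s⁻¹] = kg·s⁻²·A⁻¹
All reduce to kg·s⁻²·A⁻¹ except E., which is kg·s⁻².

E.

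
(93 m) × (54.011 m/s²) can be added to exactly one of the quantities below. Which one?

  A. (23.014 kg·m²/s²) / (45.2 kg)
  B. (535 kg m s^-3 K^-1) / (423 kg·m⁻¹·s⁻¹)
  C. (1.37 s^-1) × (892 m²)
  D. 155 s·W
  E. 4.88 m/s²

Reference: [m] · [m·s⁻²] = m²·s⁻².
Each option:
  A. [kg·m²·s⁻²] / [kg] = m²·s⁻²  ← same
  B. [kg·m·s⁻³·K⁻¹] / [kg·m⁻¹·s⁻¹] = m²·s⁻²·K⁻¹
  C. [s⁻¹] · [m²] = m²·s⁻¹
  D. W·s = J·s⁻¹·s = kg·m²·s⁻²
  E. m·s⁻²
Only A. matches m²·s⁻².

A.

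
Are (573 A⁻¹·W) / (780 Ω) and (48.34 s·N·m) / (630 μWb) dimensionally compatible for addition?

No

Reduce each to base SI dimensions:
  (573 A⁻¹·W) / (780 Ω):  [kg·m²·s⁻³·A⁻¹] / [kg·m²·s⁻³·A⁻²] = A
  (48.34 s·N·m) / (630 μWb):  [kg·m²·s⁻¹] / [kg·m²·s⁻²·A⁻¹] = s·A
A ≠ s·A, so they cannot be added.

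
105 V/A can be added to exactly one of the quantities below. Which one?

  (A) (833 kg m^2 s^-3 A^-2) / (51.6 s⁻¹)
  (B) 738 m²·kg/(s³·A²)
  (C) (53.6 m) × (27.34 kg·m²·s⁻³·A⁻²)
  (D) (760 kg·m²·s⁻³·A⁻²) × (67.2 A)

(B)

Reference: V·A⁻¹ = J·C⁻¹·A⁻¹ = kg·m²·s⁻³·A⁻².
Each option:
  (A) [kg·m²·s⁻³·A⁻²] / [s⁻¹] = kg·m²·s⁻²·A⁻²
  (B) kg·m²·s⁻³·A⁻²  ← same
  (C) [m] · [kg·m²·s⁻³·A⁻²] = kg·m³·s⁻³·A⁻²
  (D) [kg·m²·s⁻³·A⁻²] · [A] = kg·m²·s⁻³·A⁻¹
Only (B) matches kg·m²·s⁻³·A⁻².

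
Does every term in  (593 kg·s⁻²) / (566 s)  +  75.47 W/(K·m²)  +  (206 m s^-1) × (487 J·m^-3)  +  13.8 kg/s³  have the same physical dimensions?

No

In SI base units:
  (593 kg·s⁻²) / (566 s):  [kg·s⁻²] / [s] = kg·s⁻³
  75.47 W/(K·m²):  W·m⁻²·K⁻¹ = J·s⁻¹·m⁻²·K⁻¹ = kg·s⁻³·K⁻¹
  (206 m s^-1) × (487 J·m^-3):  [m·s⁻¹] · [kg·m⁻¹·s⁻²] = kg·s⁻³
  13.8 kg/s³:  kg·s⁻³
The terms do not share a single dimension (kg·s⁻³ vs kg·s⁻³·K⁻¹).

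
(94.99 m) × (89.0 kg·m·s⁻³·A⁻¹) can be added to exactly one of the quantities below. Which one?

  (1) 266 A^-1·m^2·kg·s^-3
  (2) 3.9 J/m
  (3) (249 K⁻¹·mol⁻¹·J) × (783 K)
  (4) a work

Reference: [m] · [kg·m·s⁻³·A⁻¹] = kg·m²·s⁻³·A⁻¹.
Each option:
  (1) kg·m²·s⁻³·A⁻¹  ← same
  (2) J·m⁻¹ = N·m·m⁻¹ = kg·m·s⁻²
  (3) [kg·m²·s⁻²·K⁻¹·mol⁻¹] · [K] = kg·m²·s⁻²·mol⁻¹
  (4) [work] = kg·m²·s⁻²
Only (1) matches kg·m²·s⁻³·A⁻¹.

(1)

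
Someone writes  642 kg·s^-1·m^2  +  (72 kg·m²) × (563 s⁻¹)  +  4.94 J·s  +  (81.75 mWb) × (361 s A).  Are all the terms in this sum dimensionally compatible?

Expand each in SI base units:
  642 kg·s^-1·m^2:  kg·m²·s⁻¹
  (72 kg·m²) × (563 s⁻¹):  [kg·m²] · [s⁻¹] = kg·m²·s⁻¹
  4.94 J·s:  J·s = N·m·s = kg·m²·s⁻¹
  (81.75 mWb) × (361 s A):  [kg·m²·s⁻²·A⁻¹] · [s·A] = kg·m²·s⁻¹
Every term reduces to kg·m²·s⁻¹.

Yes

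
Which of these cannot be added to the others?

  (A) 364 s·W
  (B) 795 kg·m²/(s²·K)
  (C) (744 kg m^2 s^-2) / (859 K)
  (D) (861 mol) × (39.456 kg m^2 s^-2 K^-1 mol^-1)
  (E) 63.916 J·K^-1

(A)

Dimensions:
  (A) W·s = J·s⁻¹·s = kg·m²·s⁻²
  (B) kg·m²·s⁻²·K⁻¹
  (C) [kg·m²·s⁻²] / [K] = kg·m²·s⁻²·K⁻¹
  (D) [mol] · [kg·m²·s⁻²·K⁻¹·mol⁻¹] = kg·m²·s⁻²·K⁻¹
  (E) J·K⁻¹ = N·m·K⁻¹ = kg·m²·s⁻²·K⁻¹
All reduce to kg·m²·s⁻²·K⁻¹ except (A), which is kg·m²·s⁻².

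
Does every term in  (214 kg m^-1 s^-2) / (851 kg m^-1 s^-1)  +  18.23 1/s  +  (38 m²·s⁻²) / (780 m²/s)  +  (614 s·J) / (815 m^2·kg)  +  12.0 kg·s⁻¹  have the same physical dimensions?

Expand each in SI base units:
  (214 kg m^-1 s^-2) / (851 kg m^-1 s^-1):  [kg·m⁻¹·s⁻²] / [kg·m⁻¹·s⁻¹] = s⁻¹
  18.23 1/s:  s⁻¹
  (38 m²·s⁻²) / (780 m²/s):  [m²·s⁻²] / [m²·s⁻¹] = s⁻¹
  (614 s·J) / (815 m^2·kg):  [kg·m²·s⁻¹] / [kg·m²] = s⁻¹
  12.0 kg·s⁻¹:  kg·s⁻¹
The terms do not share a single dimension (kg·s⁻¹ vs s⁻¹).

No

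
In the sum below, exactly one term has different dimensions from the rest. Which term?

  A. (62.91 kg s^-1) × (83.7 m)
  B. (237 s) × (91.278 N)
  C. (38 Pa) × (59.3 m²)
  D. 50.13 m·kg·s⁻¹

In SI base units:
  A. [kg·s⁻¹] · [m] = kg·m·s⁻¹
  B. [s] · [kg·m·s⁻²] = kg·m·s⁻¹
  C. [kg·m⁻¹·s⁻²] · [m²] = kg·m·s⁻²
  D. kg·m·s⁻¹
All reduce to kg·m·s⁻¹ except C., which is kg·m·s⁻².

C.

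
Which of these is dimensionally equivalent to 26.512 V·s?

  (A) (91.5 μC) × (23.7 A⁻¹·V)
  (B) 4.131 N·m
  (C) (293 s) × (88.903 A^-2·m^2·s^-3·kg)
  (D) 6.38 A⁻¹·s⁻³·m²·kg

(A)

Reference: V·s = J·C⁻¹·s = kg·m²·s⁻²·A⁻¹.
Each option:
  (A) [s·A] · [kg·m²·s⁻³·A⁻²] = kg·m²·s⁻²·A⁻¹  ← same
  (B) N·m = kg·m·s⁻²·m = kg·m²·s⁻²
  (C) [s] · [kg·m²·s⁻³·A⁻²] = kg·m²·s⁻²·A⁻²
  (D) kg·m²·s⁻³·A⁻¹
Only (A) matches kg·m²·s⁻²·A⁻¹.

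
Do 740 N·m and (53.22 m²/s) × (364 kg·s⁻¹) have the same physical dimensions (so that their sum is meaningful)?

Yes

Expand each in SI base units:
  740 N·m:  N·m = kg·m·s⁻²·m = kg·m²·s⁻²
  (53.22 m²/s) × (364 kg·s⁻¹):  [m²·s⁻¹] · [kg·s⁻¹] = kg·m²·s⁻²
Both are kg·m²·s⁻², so they have the same dimensions and can be added.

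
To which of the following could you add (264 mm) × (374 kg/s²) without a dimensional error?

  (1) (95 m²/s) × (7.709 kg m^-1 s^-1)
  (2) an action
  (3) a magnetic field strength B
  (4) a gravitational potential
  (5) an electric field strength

(1)

Reference: [m] · [kg·s⁻²] = kg·m·s⁻².
Each option:
  (1) [m²·s⁻¹] · [kg·m⁻¹·s⁻¹] = kg·m·s⁻²  ← same
  (2) [action] = kg·m²·s⁻¹
  (3) [magnetic field strength B] = kg·s⁻²·A⁻¹
  (4) [gravitational potential] = m²·s⁻²
  (5) [electric field strength] = kg·m·s⁻³·A⁻¹
Only (1) matches kg·m·s⁻².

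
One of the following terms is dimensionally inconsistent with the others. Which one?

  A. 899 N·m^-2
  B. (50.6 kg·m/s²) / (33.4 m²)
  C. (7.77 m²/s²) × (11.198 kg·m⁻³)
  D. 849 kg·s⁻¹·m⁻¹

D.

Work out the base dimensions of each:
  A. N·m⁻² = kg·m·s⁻²·m⁻² = kg·m⁻¹·s⁻²
  B. [kg·m·s⁻²] / [m²] = kg·m⁻¹·s⁻²
  C. [m²·s⁻²] · [kg·m⁻³] = kg·m⁻¹·s⁻²
  D. kg·m⁻¹·s⁻¹
All reduce to kg·m⁻¹·s⁻² except D., which is kg·m⁻¹·s⁻¹.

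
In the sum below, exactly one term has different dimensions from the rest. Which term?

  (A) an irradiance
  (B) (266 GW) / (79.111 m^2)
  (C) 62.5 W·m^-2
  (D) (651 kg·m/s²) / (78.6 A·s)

Reduce each to base SI dimensions:
  (A) [irradiance] = kg·s⁻³
  (B) [kg·m²·s⁻³] / [m²] = kg·s⁻³
  (C) W·m⁻² = J·s⁻¹·m⁻² = kg·s⁻³
  (D) [kg·m·s⁻²] / [s·A] = kg·m·s⁻³·A⁻¹
All reduce to kg·s⁻³ except (D), which is kg·m·s⁻³·A⁻¹.

(D)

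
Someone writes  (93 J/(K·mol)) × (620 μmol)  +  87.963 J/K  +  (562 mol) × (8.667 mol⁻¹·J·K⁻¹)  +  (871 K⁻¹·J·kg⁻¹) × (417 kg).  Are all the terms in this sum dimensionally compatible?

Yes

Dimensions:
  (93 J/(K·mol)) × (620 μmol):  [kg·m²·s⁻²·K⁻¹·mol⁻¹] · [mol] = kg·m²·s⁻²·K⁻¹
  87.963 J/K:  J·K⁻¹ = N·m·K⁻¹ = kg·m²·s⁻²·K⁻¹
  (562 mol) × (8.667 mol⁻¹·J·K⁻¹):  [mol] · [kg·m²·s⁻²·K⁻¹·mol⁻¹] = kg·m²·s⁻²·K⁻¹
  (871 K⁻¹·J·kg⁻¹) × (417 kg):  [m²·s⁻²·K⁻¹] · [kg] = kg·m²·s⁻²·K⁻¹
Every term reduces to kg·m²·s⁻²·K⁻¹.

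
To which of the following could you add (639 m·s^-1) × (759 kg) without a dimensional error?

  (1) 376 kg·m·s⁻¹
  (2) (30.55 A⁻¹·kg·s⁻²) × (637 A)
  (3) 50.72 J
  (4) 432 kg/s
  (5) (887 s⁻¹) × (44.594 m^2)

Reference: [m·s⁻¹] · [kg] = kg·m·s⁻¹.
Each option:
  (1) kg·m·s⁻¹  ← same
  (2) [kg·s⁻²·A⁻¹] · [A] = kg·s⁻²
  (3) J = N·m = kg·m²·s⁻²
  (4) kg·s⁻¹
  (5) [s⁻¹] · [m²] = m²·s⁻¹
Only (1) matches kg·m·s⁻¹.

(1)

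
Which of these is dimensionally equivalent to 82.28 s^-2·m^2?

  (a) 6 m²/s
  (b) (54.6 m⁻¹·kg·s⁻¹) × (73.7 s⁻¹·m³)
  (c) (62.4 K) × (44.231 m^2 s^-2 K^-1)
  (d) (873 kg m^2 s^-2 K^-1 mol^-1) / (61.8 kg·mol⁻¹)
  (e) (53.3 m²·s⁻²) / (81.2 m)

(c)

Reference: m²·s⁻².
Each option:
  (a) m²·s⁻¹
  (b) [kg·m⁻¹·s⁻¹] · [m³·s⁻¹] = kg·m²·s⁻²
  (c) [K] · [m²·s⁻²·K⁻¹] = m²·s⁻²  ← same
  (d) [kg·m²·s⁻²·K⁻¹·mol⁻¹] / [kg·mol⁻¹] = m²·s⁻²·K⁻¹
  (e) [m²·s⁻²] / [m] = m·s⁻²
Only (c) matches m²·s⁻².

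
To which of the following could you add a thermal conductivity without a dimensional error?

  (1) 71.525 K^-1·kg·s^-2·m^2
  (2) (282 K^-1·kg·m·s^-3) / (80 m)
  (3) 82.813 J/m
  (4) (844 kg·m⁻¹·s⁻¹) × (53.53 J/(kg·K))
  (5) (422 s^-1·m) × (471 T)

(4)

Reference: [thermal conductivity] = kg·m·s⁻³·K⁻¹.
Each option:
  (1) kg·m²·s⁻²·K⁻¹
  (2) [kg·m·s⁻³·K⁻¹] / [m] = kg·s⁻³·K⁻¹
  (3) J·m⁻¹ = N·m·m⁻¹ = kg·m·s⁻²
  (4) [kg·m⁻¹·s⁻¹] · [m²·s⁻²·K⁻¹] = kg·m·s⁻³·K⁻¹  ← same
  (5) [m·s⁻¹] · [kg·s⁻²·A⁻¹] = kg·m·s⁻³·A⁻¹
Only (4) matches kg·m·s⁻³·K⁻¹.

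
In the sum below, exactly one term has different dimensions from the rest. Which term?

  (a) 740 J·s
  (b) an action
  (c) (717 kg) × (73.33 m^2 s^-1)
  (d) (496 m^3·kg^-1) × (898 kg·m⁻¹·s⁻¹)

In SI base units:
  (a) J·s = N·m·s = kg·m²·s⁻¹
  (b) [action] = kg·m²·s⁻¹
  (c) [kg] · [m²·s⁻¹] = kg·m²·s⁻¹
  (d) [kg⁻¹·m³] · [kg·m⁻¹·s⁻¹] = m²·s⁻¹
All reduce to kg·m²·s⁻¹ except (d), which is m²·s⁻¹.

(d)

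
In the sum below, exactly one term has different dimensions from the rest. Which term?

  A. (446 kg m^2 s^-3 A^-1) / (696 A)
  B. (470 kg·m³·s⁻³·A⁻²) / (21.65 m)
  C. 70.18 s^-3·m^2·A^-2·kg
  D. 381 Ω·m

D.

Reduce each to base SI dimensions:
  A. [kg·m²·s⁻³·A⁻¹] / [A] = kg·m²·s⁻³·A⁻²
  B. [kg·m³·s⁻³·A⁻²] / [m] = kg·m²·s⁻³·A⁻²
  C. kg·m²·s⁻³·A⁻²
  D. Ω·m = V·A⁻¹·m = kg·m³·s⁻³·A⁻²
All reduce to kg·m²·s⁻³·A⁻² except D., which is kg·m³·s⁻³·A⁻².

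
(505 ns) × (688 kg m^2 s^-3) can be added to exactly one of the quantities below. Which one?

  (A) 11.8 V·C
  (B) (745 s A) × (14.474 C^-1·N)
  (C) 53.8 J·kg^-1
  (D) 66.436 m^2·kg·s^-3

(A)

Reference: [s] · [kg·m²·s⁻³] = kg·m²·s⁻².
Each option:
  (A) C·V = s·A·J·C⁻¹ = kg·m²·s⁻²  ← same
  (B) [s·A] · [kg·m·s⁻³·A⁻¹] = kg·m·s⁻²
  (C) J·kg⁻¹ = N·m·kg⁻¹ = m²·s⁻²
  (D) kg·m²·s⁻³
Only (A) matches kg·m²·s⁻².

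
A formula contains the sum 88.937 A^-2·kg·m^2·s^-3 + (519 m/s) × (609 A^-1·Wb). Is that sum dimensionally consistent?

No

Reduce each to base SI dimensions:
  88.937 A^-2·kg·m^2·s^-3:  kg·m²·s⁻³·A⁻²
  (519 m/s) × (609 A^-1·Wb):  [m·s⁻¹] · [kg·m²·s⁻²·A⁻²] = kg·m³·s⁻³·A⁻²
kg·m²·s⁻³·A⁻² ≠ kg·m³·s⁻³·A⁻², so they cannot be added.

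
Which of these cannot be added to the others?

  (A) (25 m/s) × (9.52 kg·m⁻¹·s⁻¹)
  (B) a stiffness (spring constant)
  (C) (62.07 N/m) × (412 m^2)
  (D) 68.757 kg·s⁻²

Work out the base dimensions of each:
  (A) [m·s⁻¹] · [kg·m⁻¹·s⁻¹] = kg·s⁻²
  (B) [stiffness (spring constant)] = kg·s⁻²
  (C) [kg·s⁻²] · [m²] = kg·m²·s⁻²
  (D) kg·s⁻²
All reduce to kg·s⁻² except (C), which is kg·m²·s⁻².

(C)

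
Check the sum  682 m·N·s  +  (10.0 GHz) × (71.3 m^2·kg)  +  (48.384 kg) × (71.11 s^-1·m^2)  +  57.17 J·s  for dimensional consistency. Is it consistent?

Yes

Expand each in SI base units:
  682 m·N·s:  N·m·s = kg·m·s⁻²·m·s = kg·m²·s⁻¹
  (10.0 GHz) × (71.3 m^2·kg):  [s⁻¹] · [kg·m²] = kg·m²·s⁻¹
  (48.384 kg) × (71.11 s^-1·m^2):  [kg] · [m²·s⁻¹] = kg·m²·s⁻¹
  57.17 J·s:  J·s = N·m·s = kg·m²·s⁻¹
Every term reduces to kg·m²·s⁻¹.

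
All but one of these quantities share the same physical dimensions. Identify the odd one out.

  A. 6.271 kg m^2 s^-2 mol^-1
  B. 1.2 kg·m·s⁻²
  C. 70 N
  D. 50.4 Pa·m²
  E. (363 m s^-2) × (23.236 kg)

A.

In SI base units:
  A. kg·m²·s⁻²·mol⁻¹
  B. kg·m·s⁻²
  C. N = kg·m·s⁻²
  D. Pa·m² = N·m⁻²·m² = kg·m·s⁻²
  E. [m·s⁻²] · [kg] = kg·m·s⁻²
All reduce to kg·m·s⁻² except A., which is kg·m²·s⁻²·mol⁻¹.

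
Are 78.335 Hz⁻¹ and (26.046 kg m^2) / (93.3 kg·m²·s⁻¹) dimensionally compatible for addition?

Yes

Work out the base dimensions of each:
  78.335 Hz⁻¹:  Hz⁻¹ = (s⁻¹)⁻¹ = s
  (26.046 kg m^2) / (93.3 kg·m²·s⁻¹):  [kg·m²] / [kg·m²·s⁻¹] = s
Both are s, so they have the same dimensions and can be added.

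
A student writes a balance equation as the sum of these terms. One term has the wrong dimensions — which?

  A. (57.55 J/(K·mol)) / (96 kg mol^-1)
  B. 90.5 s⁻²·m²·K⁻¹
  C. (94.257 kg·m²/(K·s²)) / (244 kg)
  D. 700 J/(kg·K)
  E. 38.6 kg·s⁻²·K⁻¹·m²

E.

Dimensions:
  A. [kg·m²·s⁻²·K⁻¹·mol⁻¹] / [kg·mol⁻¹] = m²·s⁻²·K⁻¹
  B. m²·s⁻²·K⁻¹
  C. [kg·m²·s⁻²·K⁻¹] / [kg] = m²·s⁻²·K⁻¹
  D. J·kg⁻¹·K⁻¹ = N·m·kg⁻¹·K⁻¹ = m²·s⁻²·K⁻¹
  E. kg·m²·s⁻²·K⁻¹
All reduce to m²·s⁻²·K⁻¹ except E., which is kg·m²·s⁻²·K⁻¹.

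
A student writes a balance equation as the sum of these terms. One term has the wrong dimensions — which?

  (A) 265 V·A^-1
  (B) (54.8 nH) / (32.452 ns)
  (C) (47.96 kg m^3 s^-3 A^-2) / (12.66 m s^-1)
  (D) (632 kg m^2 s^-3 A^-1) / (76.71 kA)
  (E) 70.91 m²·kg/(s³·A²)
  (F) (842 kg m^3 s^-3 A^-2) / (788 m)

Dimensions:
  (A) V·A⁻¹ = J·C⁻¹·A⁻¹ = kg·m²·s⁻³·A⁻²
  (B) [kg·m²·s⁻²·A⁻²] / [s] = kg·m²·s⁻³·A⁻²
  (C) [kg·m³·s⁻³·A⁻²] / [m·s⁻¹] = kg·m²·s⁻²·A⁻²
  (D) [kg·m²·s⁻³·A⁻¹] / [A] = kg·m²·s⁻³·A⁻²
  (E) kg·m²·s⁻³·A⁻²
  (F) [kg·m³·s⁻³·A⁻²] / [m] = kg·m²·s⁻³·A⁻²
All reduce to kg·m²·s⁻³·A⁻² except (C), which is kg·m²·s⁻²·A⁻².

(C)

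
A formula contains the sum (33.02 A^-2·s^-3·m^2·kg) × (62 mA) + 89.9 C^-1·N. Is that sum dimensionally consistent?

No

In SI base units:
  (33.02 A^-2·s^-3·m^2·kg) × (62 mA):  [kg·m²·s⁻³·A⁻²] · [A] = kg·m²·s⁻³·A⁻¹
  89.9 C^-1·N:  N·C⁻¹ = kg·m·s⁻²·(s·A)⁻¹ = kg·m·s⁻³·A⁻¹
kg·m²·s⁻³·A⁻¹ ≠ kg·m·s⁻³·A⁻¹, so they cannot be added.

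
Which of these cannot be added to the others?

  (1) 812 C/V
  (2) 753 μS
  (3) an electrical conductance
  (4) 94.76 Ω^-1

(1)

In SI base units:
  (1) C·V⁻¹ = s·A·(J·C⁻¹)⁻¹ = kg⁻¹·m⁻²·s⁴·A²
  (2) S = Ω⁻¹ = kg⁻¹·m⁻²·s³·A²
  (3) [electrical conductance] = kg⁻¹·m⁻²·s³·A²
  (4) Ω⁻¹ = (V·A⁻¹)⁻¹ = kg⁻¹·m⁻²·s³·A²
All reduce to kg⁻¹·m⁻²·s³·A² except (1), which is kg⁻¹·m⁻²·s⁴·A².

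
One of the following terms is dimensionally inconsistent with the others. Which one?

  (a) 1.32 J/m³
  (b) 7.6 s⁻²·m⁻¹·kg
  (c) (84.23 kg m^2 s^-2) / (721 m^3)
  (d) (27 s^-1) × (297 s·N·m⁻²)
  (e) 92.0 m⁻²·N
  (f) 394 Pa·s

In SI base units:
  (a) J·m⁻³ = N·m·m⁻³ = kg·m⁻¹·s⁻²
  (b) kg·m⁻¹·s⁻²
  (c) [kg·m²·s⁻²] / [m³] = kg·m⁻¹·s⁻²
  (d) [s⁻¹] · [kg·m⁻¹·s⁻¹] = kg·m⁻¹·s⁻²
  (e) N·m⁻² = kg·m·s⁻²·m⁻² = kg·m⁻¹·s⁻²
  (f) Pa·s = N·m⁻²·s = kg·m⁻¹·s⁻¹
All reduce to kg·m⁻¹·s⁻² except (f), which is kg·m⁻¹·s⁻¹.

(f)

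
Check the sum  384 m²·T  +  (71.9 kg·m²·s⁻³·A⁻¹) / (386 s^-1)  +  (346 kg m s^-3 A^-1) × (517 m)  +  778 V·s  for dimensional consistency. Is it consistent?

No

In SI base units:
  384 m²·T:  T·m² = Wb·m⁻²·m² = kg·m²·s⁻²·A⁻¹
  (71.9 kg·m²·s⁻³·A⁻¹) / (386 s^-1):  [kg·m²·s⁻³·A⁻¹] / [s⁻¹] = kg·m²·s⁻²·A⁻¹
  (346 kg m s^-3 A^-1) × (517 m):  [kg·m·s⁻³·A⁻¹] · [m] = kg·m²·s⁻³·A⁻¹
  778 V·s:  V·s = J·C⁻¹·s = kg·m²·s⁻²·A⁻¹
The terms do not share a single dimension (kg·m²·s⁻²·A⁻¹ vs kg·m²·s⁻³·A⁻¹).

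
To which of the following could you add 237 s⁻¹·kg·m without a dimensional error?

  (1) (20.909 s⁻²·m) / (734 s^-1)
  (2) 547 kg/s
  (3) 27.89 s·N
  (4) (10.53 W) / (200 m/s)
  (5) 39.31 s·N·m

Reference: kg·m·s⁻¹.
Each option:
  (1) [m·s⁻²] / [s⁻¹] = m·s⁻¹
  (2) kg·s⁻¹
  (3) N·s = kg·m·s⁻²·s = kg·m·s⁻¹  ← same
  (4) [kg·m²·s⁻³] / [m·s⁻¹] = kg·m·s⁻²
  (5) N·m·s = kg·m·s⁻²·m·s = kg·m²·s⁻¹
Only (3) matches kg·m·s⁻¹.

(3)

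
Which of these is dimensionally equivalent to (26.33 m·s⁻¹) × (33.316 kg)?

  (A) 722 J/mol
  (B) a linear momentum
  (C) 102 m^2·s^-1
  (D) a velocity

Reference: [m·s⁻¹] · [kg] = kg·m·s⁻¹.
Each option:
  (A) J·mol⁻¹ = N·m·mol⁻¹ = kg·m²·s⁻²·mol⁻¹
  (B) [linear momentum] = kg·m·s⁻¹  ← same
  (C) m²·s⁻¹
  (D) [velocity] = m·s⁻¹
Only (B) matches kg·m·s⁻¹.

(B)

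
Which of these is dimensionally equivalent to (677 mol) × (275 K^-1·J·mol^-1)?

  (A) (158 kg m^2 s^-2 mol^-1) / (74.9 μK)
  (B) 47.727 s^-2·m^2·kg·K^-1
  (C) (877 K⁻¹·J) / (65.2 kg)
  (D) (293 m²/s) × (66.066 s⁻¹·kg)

Reference: [mol] · [kg·m²·s⁻²·K⁻¹·mol⁻¹] = kg·m²·s⁻²·K⁻¹.
Each option:
  (A) [kg·m²·s⁻²·mol⁻¹] / [K] = kg·m²·s⁻²·K⁻¹·mol⁻¹
  (B) kg·m²·s⁻²·K⁻¹  ← same
  (C) [kg·m²·s⁻²·K⁻¹] / [kg] = m²·s⁻²·K⁻¹
  (D) [m²·s⁻¹] · [kg·s⁻¹] = kg·m²·s⁻²
Only (B) matches kg·m²·s⁻²·K⁻¹.

(B)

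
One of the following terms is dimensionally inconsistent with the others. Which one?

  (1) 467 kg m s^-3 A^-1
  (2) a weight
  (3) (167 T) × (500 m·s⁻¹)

(2)

Dimensions:
  (1) kg·m·s⁻³·A⁻¹
  (2) [weight] = kg·m·s⁻²
  (3) [kg·s⁻²·A⁻¹] · [m·s⁻¹] = kg·m·s⁻³·A⁻¹
All reduce to kg·m·s⁻³·A⁻¹ except (2), which is kg·m·s⁻².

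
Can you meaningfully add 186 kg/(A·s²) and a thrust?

No

Work out the base dimensions of each:
  186 kg/(A·s²):  kg·s⁻²·A⁻¹
  a thrust:  [thrust] = kg·m·s⁻²
kg·s⁻²·A⁻¹ ≠ kg·m·s⁻², so they cannot be added.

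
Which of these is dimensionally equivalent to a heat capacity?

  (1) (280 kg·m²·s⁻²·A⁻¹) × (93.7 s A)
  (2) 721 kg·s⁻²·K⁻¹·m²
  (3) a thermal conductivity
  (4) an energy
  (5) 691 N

(2)

Reference: [heat capacity] = kg·m²·s⁻²·K⁻¹.
Each option:
  (1) [kg·m²·s⁻²·A⁻¹] · [s·A] = kg·m²·s⁻¹
  (2) kg·m²·s⁻²·K⁻¹  ← same
  (3) [thermal conductivity] = kg·m·s⁻³·K⁻¹
  (4) [energy] = kg·m²·s⁻²
  (5) N = kg·m·s⁻²
Only (2) matches kg·m²·s⁻²·K⁻¹.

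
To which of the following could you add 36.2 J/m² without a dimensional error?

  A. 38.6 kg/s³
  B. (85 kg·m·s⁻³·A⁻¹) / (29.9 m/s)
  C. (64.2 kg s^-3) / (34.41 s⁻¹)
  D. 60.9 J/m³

Reference: J·m⁻² = N·m·m⁻² = kg·s⁻².
Each option:
  A. kg·s⁻³
  B. [kg·m·s⁻³·A⁻¹] / [m·s⁻¹] = kg·s⁻²·A⁻¹
  C. [kg·s⁻³] / [s⁻¹] = kg·s⁻²  ← same
  D. J·m⁻³ = N·m·m⁻³ = kg·m⁻¹·s⁻²
Only C. matches kg·s⁻².

C.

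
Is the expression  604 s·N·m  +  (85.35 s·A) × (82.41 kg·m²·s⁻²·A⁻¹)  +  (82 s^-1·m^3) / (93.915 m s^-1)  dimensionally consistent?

In SI base units:
  604 s·N·m:  N·m·s = kg·m·s⁻²·m·s = kg·m²·s⁻¹
  (85.35 s·A) × (82.41 kg·m²·s⁻²·A⁻¹):  [s·A] · [kg·m²·s⁻²·A⁻¹] = kg·m²·s⁻¹
  (82 s^-1·m^3) / (93.915 m s^-1):  [m³·s⁻¹] / [m·s⁻¹] = m²
The terms do not share a single dimension (kg·m²·s⁻¹ vs m²).

No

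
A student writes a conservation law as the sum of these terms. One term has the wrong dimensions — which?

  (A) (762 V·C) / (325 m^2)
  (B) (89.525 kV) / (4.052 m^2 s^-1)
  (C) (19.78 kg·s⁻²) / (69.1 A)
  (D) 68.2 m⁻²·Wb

In SI base units:
  (A) [kg·m²·s⁻²] / [m²] = kg·s⁻²
  (B) [kg·m²·s⁻³·A⁻¹] / [m²·s⁻¹] = kg·s⁻²·A⁻¹
  (C) [kg·s⁻²] / [A] = kg·s⁻²·A⁻¹
  (D) Wb·m⁻² = V·s·m⁻² = kg·s⁻²·A⁻¹
All reduce to kg·s⁻²·A⁻¹ except (A), which is kg·s⁻².

(A)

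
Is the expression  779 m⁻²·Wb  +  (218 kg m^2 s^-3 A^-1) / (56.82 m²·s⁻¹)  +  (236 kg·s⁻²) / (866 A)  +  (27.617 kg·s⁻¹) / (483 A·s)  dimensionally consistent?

Yes

In SI base units:
  779 m⁻²·Wb:  Wb·m⁻² = V·s·m⁻² = kg·s⁻²·A⁻¹
  (218 kg m^2 s^-3 A^-1) / (56.82 m²·s⁻¹):  [kg·m²·s⁻³·A⁻¹] / [m²·s⁻¹] = kg·s⁻²·A⁻¹
  (236 kg·s⁻²) / (866 A):  [kg·s⁻²] / [A] = kg·s⁻²·A⁻¹
  (27.617 kg·s⁻¹) / (483 A·s):  [kg·s⁻¹] / [s·A] = kg·s⁻²·A⁻¹
Every term reduces to kg·s⁻²·A⁻¹.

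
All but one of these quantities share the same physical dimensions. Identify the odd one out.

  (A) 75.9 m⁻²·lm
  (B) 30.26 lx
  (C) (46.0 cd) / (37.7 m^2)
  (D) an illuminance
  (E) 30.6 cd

(E)

Dimensions:
  (A) lm·m⁻² = cd·m⁻² = m⁻²·cd
  (B) lx = lm·m⁻² = m⁻²·cd
  (C) [cd] / [m²] = m⁻²·cd
  (D) [illuminance] = m⁻²·cd
  (E) cd
All reduce to m⁻²·cd except (E), which is cd.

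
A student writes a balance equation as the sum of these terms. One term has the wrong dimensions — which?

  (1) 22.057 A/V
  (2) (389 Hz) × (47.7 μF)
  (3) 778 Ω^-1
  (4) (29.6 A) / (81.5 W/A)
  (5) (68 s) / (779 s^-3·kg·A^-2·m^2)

Expand each in SI base units:
  (1) A·V⁻¹ = A·(J·C⁻¹)⁻¹ = kg⁻¹·m⁻²·s³·A²
  (2) [s⁻¹] · [kg⁻¹·m⁻²·s⁴·A²] = kg⁻¹·m⁻²·s³·A²
  (3) Ω⁻¹ = (V·A⁻¹)⁻¹ = kg⁻¹·m⁻²·s³·A²
  (4) [A] / [kg·m²·s⁻³·A⁻¹] = kg⁻¹·m⁻²·s³·A²
  (5) [s] / [kg·m²·s⁻³·A⁻²] = kg⁻¹·m⁻²·s⁴·A²
All reduce to kg⁻¹·m⁻²·s³·A² except (5), which is kg⁻¹·m⁻²·s⁴·A².

(5)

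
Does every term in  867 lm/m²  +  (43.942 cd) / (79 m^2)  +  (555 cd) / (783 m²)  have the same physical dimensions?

Yes

Expand each in SI base units:
  867 lm/m²:  lm·m⁻² = cd·m⁻² = m⁻²·cd
  (43.942 cd) / (79 m^2):  [cd] / [m²] = m⁻²·cd
  (555 cd) / (783 m²):  [cd] / [m²] = m⁻²·cd
Every term reduces to m⁻²·cd.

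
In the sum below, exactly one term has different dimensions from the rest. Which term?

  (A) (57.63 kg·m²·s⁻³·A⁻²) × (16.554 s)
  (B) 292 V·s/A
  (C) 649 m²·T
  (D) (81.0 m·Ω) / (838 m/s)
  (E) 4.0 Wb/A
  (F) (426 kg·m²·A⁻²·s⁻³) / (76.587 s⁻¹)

(C)

Expand each in SI base units:
  (A) [kg·m²·s⁻³·A⁻²] · [s] = kg·m²·s⁻²·A⁻²
  (B) V·s·A⁻¹ = J·C⁻¹·s·A⁻¹ = kg·m²·s⁻²·A⁻²
  (C) T·m² = Wb·m⁻²·m² = kg·m²·s⁻²·A⁻¹
  (D) [kg·m³·s⁻³·A⁻²] / [m·s⁻¹] = kg·m²·s⁻²·A⁻²
  (E) Wb·A⁻¹ = V·s·A⁻¹ = kg·m²·s⁻²·A⁻²
  (F) [kg·m²·s⁻³·A⁻²] / [s⁻¹] = kg·m²·s⁻²·A⁻²
All reduce to kg·m²·s⁻²·A⁻² except (C), which is kg·m²·s⁻²·A⁻¹.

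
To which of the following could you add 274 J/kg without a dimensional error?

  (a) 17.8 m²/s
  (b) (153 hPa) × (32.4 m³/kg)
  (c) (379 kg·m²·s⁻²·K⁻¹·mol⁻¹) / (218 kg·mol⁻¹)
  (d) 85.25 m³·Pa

Reference: J·kg⁻¹ = N·m·kg⁻¹ = m²·s⁻².
Each option:
  (a) m²·s⁻¹
  (b) [kg·m⁻¹·s⁻²] · [kg⁻¹·m³] = m²·s⁻²  ← same
  (c) [kg·m²·s⁻²·K⁻¹·mol⁻¹] / [kg·mol⁻¹] = m²·s⁻²·K⁻¹
  (d) Pa·m³ = N·m⁻²·m³ = kg·m²·s⁻²
Only (b) matches m²·s⁻².

(b)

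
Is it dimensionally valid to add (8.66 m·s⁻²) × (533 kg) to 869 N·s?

Expand each in SI base units:
  (8.66 m·s⁻²) × (533 kg):  [m·s⁻²] · [kg] = kg·m·s⁻²
  869 N·s:  N·s = kg·m·s⁻²·s = kg·m·s⁻¹
kg·m·s⁻² ≠ kg·m·s⁻¹, so they cannot be added.

No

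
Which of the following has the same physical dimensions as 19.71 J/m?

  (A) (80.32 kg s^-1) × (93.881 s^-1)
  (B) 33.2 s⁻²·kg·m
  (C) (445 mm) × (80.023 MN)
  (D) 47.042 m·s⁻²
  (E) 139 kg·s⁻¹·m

(B)

Reference: J·m⁻¹ = N·m·m⁻¹ = kg·m·s⁻².
Each option:
  (A) [kg·s⁻¹] · [s⁻¹] = kg·s⁻²
  (B) kg·m·s⁻²  ← same
  (C) [m] · [kg·m·s⁻²] = kg·m²·s⁻²
  (D) m·s⁻²
  (E) kg·m·s⁻¹
Only (B) matches kg·m·s⁻².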